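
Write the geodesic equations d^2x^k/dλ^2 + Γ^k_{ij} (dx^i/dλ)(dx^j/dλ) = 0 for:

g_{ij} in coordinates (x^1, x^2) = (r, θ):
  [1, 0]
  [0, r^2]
Geodesic equation: d^2x^k/dλ^2 + Γ^k_{ij} (dx^i/dλ)(dx^j/dλ) = 0.
Non-zero Christoffel symbols:
Γ^r_{θ θ} = -r
Γ^θ_{r θ} = 1/r
Substituting (the symmetric pair Γ^k_{ij}, Γ^k_{ji} combines into a factor 2):
d^2r/dλ^2 - r (dθ/dλ)^2 = 0
d^2θ/dλ^2 + (2/r) (dr/dλ)(dθ/dλ) = 0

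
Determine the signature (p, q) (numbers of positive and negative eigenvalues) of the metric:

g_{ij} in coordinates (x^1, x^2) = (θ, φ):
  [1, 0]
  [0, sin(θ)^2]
The metric is diagonal, so its eigenvalues are the diagonal entries: 1, sin(θ)^2 (at a generic point, where coordinate-dependent entries are positive).
2 positive, 0 negative.
(2, 0) - Riemannian (positive definite)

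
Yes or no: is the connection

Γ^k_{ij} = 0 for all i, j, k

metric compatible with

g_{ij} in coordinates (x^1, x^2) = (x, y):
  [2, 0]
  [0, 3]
Using ∇_k g_{ij} = ∂_k g_{ij} - Γ^m_{ki} g_{mj} - Γ^m_{kj} g_{im}:
e.g. ∇_x g_{xy} = (0) - (0) - (0) = 0
Every component ∇_k g_{ij} vanishes: the connection is metric compatible.
Yes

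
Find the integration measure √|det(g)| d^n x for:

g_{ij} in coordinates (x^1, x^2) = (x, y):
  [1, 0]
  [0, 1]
det(g) = 1
√|det(g)| = 1
Volume element: dV = 1 dx dy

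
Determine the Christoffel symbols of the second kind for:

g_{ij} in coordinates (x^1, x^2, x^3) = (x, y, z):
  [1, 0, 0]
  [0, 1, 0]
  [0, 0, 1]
Using Γ^k_{ij} = (1/2) g^{km} (∂_i g_{mj} + ∂_j g_{mi} - ∂_m g_{ij}); the metric is diagonal, so only the m = k term contributes.
Every metric component is constant, so all ∂_m g_{ij} = 0 and every Christoffel symbol vanishes.
All Christoffel symbols are zero.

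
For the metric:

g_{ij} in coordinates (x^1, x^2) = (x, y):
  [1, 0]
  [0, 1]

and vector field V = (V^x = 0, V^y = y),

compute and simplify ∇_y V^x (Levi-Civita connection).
All Christoffel symbols are zero.
∇_y V^x = ∂_y V^x + Γ^x_{y j} V^j
  = (0) + (0)(0) + (0)(y)
  = 0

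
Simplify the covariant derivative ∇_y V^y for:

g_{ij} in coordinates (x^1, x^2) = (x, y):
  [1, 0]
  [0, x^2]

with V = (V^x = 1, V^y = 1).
Non-zero Christoffel symbols:
Γ^x_{y y} = -x
Γ^y_{x y} = 1/x
∇_y V^y = ∂_y V^y + Γ^y_{y j} V^j
  = (0) + (1/x)(1) + (0)(1)
  = 1/x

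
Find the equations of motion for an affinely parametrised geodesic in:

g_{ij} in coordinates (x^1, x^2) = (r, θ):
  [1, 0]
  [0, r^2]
Geodesic equation: d^2x^k/dλ^2 + Γ^k_{ij} (dx^i/dλ)(dx^j/dλ) = 0.
Non-zero Christoffel symbols:
Γ^r_{θ θ} = -r
Γ^θ_{r θ} = 1/r
Substituting (the symmetric pair Γ^k_{ij}, Γ^k_{ji} combines into a factor 2):
d^2r/dλ^2 - r (dθ/dλ)^2 = 0
d^2θ/dλ^2 + (2/r) (dr/dλ)(dθ/dλ) = 0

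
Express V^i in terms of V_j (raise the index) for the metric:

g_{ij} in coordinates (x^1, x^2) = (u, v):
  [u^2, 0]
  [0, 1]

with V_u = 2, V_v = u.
Inverse metric (diagonal): g^{uu} = 1/u^2, g^{vv} = 1
V^i = g^{ij} V_j:
V^u = (1/u^2)(2) + (0)(u) = 2/u^2
V^v = (0)(2) + (1)(u) = u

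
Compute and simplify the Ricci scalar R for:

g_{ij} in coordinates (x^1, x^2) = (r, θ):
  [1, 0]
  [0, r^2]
Non-zero Christoffel symbols (Γ^k_{ij} = Γ^k_{ji}):
Γ^r_{θ θ} = -r
Γ^θ_{r θ} = 1/r
Ricci tensor (R_{ij} = R^k_{ikj}): R_{rr} = 0, R_{rθ} = 0, R_{θθ} = 0
Inverse metric: g^{rr} = 1, g^{θθ} = 1/r^2
R = g^{ij} R_{ij} = (1)(0) + (1/r^2)(0) = 0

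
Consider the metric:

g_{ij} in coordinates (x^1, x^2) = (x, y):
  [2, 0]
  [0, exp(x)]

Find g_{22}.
With x^1 = x, x^2 = y, g_{22} = g_{yy} is the row-2, column-2 entry of the matrix.
g_{22} = exp(x)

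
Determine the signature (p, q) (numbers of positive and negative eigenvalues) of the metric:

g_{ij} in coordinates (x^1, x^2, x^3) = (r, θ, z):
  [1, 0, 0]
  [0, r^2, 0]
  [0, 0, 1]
The metric is diagonal, so its eigenvalues are the diagonal entries: 1, r^2, 1 (at a generic point, where coordinate-dependent entries are positive).
3 positive, 0 negative.
(3, 0) - Riemannian (positive definite)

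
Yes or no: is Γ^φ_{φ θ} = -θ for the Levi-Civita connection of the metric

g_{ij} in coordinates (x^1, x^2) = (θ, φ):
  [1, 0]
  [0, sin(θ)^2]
Γ^φ_{φ θ} = (1/2) g^{φφ} (∂_φ g_{φθ} + ∂_θ g_{φφ} - ∂_φ g_{φθ}) = (1/2)(1/sin(θ)^2)((0) + (sin(2*θ)) - (0)) = 1/tan(θ)
This differs from the proposed value -θ.
No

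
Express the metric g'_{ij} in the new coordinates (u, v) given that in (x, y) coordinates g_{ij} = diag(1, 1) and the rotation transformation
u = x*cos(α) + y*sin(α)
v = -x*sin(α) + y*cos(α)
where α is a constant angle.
Invert the transformation: x = u*cos(α) - v*sin(α), y = u*sin(α) + v*cos(α)
g'_{ij} = (∂x^k/∂x'^i)(∂x^l/∂x'^j) g_{kl}; with g_{kl} = δ_{kl} this is Σ_k (∂x^k/∂x'^i)(∂x^k/∂x'^j).
Jacobian: ∂x/∂u = cos(α), ∂x/∂v = -sin(α), ∂y/∂u = sin(α), ∂y/∂v = cos(α)
g'_{uu} = (cos(α))(cos(α)) + (sin(α))(sin(α)) = 1
g'_{uv} = (cos(α))(-sin(α)) + (sin(α))(cos(α)) = 0
g'_{vv} = (-sin(α))(-sin(α)) + (cos(α))(cos(α)) = 1
g'_{ij} = diag(1, 1)
The Euclidean metric is invariant under rotations.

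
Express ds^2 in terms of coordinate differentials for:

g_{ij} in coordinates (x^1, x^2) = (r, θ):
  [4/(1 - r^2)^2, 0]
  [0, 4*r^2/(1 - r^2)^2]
ds^2 = g_{ij} dx^i dx^j; only the non-zero components contribute.
ds^2 = (4/(1 - r^2)^2) dr^2 + (4*r^2/(1 - r^2)^2) dθ^2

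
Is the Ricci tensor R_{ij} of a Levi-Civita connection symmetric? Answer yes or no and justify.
R_{ij} = R^k_{ikj}; the pair symmetry R_{kilj} = R_{ljki} gives R_{ij} = R_{ji}.
Yes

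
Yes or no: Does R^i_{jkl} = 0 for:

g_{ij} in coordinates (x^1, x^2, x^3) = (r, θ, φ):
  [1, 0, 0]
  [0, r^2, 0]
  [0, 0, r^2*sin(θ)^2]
Non-zero Christoffel symbols:
Γ^r_{θ θ} = -r
Γ^r_{φ φ} = -r*sin(θ)^2
Γ^θ_{r θ} = 1/r
Γ^θ_{φ φ} = -sin(2*θ)/2
Γ^φ_{r φ} = 1/r
Γ^φ_{θ φ} = 1/tan(θ)
Ricci tensor: R_{rr} = 0, R_{rθ} = 0, R_{rφ} = 0, R_{θθ} = 0, R_{θφ} = 0, R_{φφ} = 0
All R_{ij} vanish; in 3 dimensions the Riemann tensor is fully determined by the Ricci tensor, so R^i_{jkl} = 0: the metric is flat (curvilinear coordinates on flat space).
Yes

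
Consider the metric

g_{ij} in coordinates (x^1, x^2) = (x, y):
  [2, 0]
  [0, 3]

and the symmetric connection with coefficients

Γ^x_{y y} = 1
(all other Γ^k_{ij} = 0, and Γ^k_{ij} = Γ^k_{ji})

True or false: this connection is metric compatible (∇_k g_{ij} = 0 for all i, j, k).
Using ∇_k g_{ij} = ∂_k g_{ij} - Γ^m_{ki} g_{mj} - Γ^m_{kj} g_{im}:
∇_y g_{xy} = (0) - (0) - (2) = -2 ≠ 0
So the connection is not metric compatible (it is not the Levi-Civita connection).
False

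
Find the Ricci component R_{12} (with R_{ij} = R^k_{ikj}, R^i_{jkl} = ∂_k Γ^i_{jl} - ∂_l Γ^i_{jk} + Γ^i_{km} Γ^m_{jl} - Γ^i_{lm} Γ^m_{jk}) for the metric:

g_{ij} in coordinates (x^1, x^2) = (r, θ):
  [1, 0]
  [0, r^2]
Non-zero Christoffel symbols (Γ^k_{ij} = Γ^k_{ji}):
Γ^r_{θ θ} = -r
Γ^θ_{r θ} = 1/r
R^r_{r r θ} = 0 (a repeated index in an antisymmetric pair)
R^θ_{r θ θ} = 0 (a repeated index in an antisymmetric pair)
R_{rθ} = R^r_{r r θ} + R^θ_{r θ θ} = (0) + (0) = 0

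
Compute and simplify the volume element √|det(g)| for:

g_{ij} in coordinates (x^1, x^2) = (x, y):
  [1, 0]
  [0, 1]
det(g) = 1
√|det(g)| = 1
Volume element: dV = 1 dx dy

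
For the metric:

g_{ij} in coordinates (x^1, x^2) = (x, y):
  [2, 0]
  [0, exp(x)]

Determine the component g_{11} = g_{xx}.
With x^1 = x, x^2 = y, g_{11} = g_{xx} is the row-1, column-1 entry of the matrix.
g_{11} = 2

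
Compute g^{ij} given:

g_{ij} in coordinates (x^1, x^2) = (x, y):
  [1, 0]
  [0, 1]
The metric is diagonal, so g^{ij} is diagonal with entries 1/g_{ii}: diag(1, 1).
g^{ij}:
  [1, 0]
  [0, 1]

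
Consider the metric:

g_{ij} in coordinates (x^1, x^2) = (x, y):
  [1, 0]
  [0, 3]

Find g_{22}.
With x^1 = x, x^2 = y, g_{22} = g_{yy} is the row-2, column-2 entry of the matrix.
g_{22} = 3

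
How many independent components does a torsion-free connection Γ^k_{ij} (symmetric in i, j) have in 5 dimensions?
Γ^k_{ij} has n choices for the upper index and n(n+1)/2 independent symmetric lower index pairs.
Total = 5 × 5×6/2 = 5 × 15 = 75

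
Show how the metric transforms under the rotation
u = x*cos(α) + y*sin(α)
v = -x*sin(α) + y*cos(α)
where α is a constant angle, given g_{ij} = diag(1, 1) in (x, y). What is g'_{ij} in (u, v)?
Invert the transformation: x = u*cos(α) - v*sin(α), y = u*sin(α) + v*cos(α)
g'_{ij} = (∂x^k/∂x'^i)(∂x^l/∂x'^j) g_{kl}; with g_{kl} = δ_{kl} this is Σ_k (∂x^k/∂x'^i)(∂x^k/∂x'^j).
Jacobian: ∂x/∂u = cos(α), ∂x/∂v = -sin(α), ∂y/∂u = sin(α), ∂y/∂v = cos(α)
g'_{uu} = (cos(α))(cos(α)) + (sin(α))(sin(α)) = 1
g'_{uv} = (cos(α))(-sin(α)) + (sin(α))(cos(α)) = 0
g'_{vv} = (-sin(α))(-sin(α)) + (cos(α))(cos(α)) = 1
g'_{ij} = diag(1, 1)
The Euclidean metric is invariant under rotations.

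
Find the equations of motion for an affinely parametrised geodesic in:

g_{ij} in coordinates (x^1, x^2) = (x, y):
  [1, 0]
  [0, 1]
Geodesic equation: d^2x^k/dλ^2 + Γ^k_{ij} (dx^i/dλ)(dx^j/dλ) = 0.
All Christoffel symbols vanish, so the geodesics are straight lines:
d^2x/dλ^2 = 0
d^2y/dλ^2 = 0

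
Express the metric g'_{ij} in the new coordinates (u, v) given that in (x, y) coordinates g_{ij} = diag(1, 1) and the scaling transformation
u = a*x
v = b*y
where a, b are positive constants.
Invert the transformation: x = u/a, y = v/b
g'_{ij} = (∂x^k/∂x'^i)(∂x^l/∂x'^j) g_{kl}; with g_{kl} = δ_{kl} this is Σ_k (∂x^k/∂x'^i)(∂x^k/∂x'^j).
Jacobian: ∂x/∂u = 1/a, ∂x/∂v = 0, ∂y/∂u = 0, ∂y/∂v = 1/b
g'_{uu} = (1/a)(1/a) + (0)(0) = 1/a^2
g'_{uv} = (1/a)(0) + (0)(1/b) = 0
g'_{vv} = (0)(0) + (1/b)(1/b) = 1/b^2
g'_{ij} = diag(1/a^2, 1/b^2)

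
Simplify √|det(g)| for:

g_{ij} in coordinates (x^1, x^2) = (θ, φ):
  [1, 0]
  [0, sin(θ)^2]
det(g) = sin(θ)^2
√|det(g)| = sin(θ) (taking 0 < θ < π so that |sin(θ)| = sin(θ))
Volume element: dV = sin(θ) dθ dφ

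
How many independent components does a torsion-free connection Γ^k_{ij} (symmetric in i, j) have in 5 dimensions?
Γ^k_{ij} has n choices for the upper index and n(n+1)/2 independent symmetric lower index pairs.
Total = 5 × 5×6/2 = 5 × 15 = 75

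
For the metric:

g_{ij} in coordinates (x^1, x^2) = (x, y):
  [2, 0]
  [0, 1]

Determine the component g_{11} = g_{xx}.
With x^1 = x, x^2 = y, g_{11} = g_{xx} is the row-1, column-1 entry of the matrix.
g_{11} = 2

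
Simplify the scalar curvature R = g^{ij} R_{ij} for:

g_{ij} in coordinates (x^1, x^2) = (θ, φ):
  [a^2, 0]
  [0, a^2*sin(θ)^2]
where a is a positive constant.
Non-zero Christoffel symbols (Γ^k_{ij} = Γ^k_{ji}):
Γ^θ_{φ φ} = -sin(2*θ)/2
Γ^φ_{θ φ} = 1/tan(θ)
Ricci tensor (R_{ij} = R^k_{ikj}): R_{θθ} = 1, R_{θφ} = 0, R_{φφ} = sin(θ)^2
Inverse metric: g^{θθ} = 1/a^2, g^{φφ} = 1/(a^2*sin(θ)^2)
R = g^{ij} R_{ij} = (1/a^2)(1) + (1/(a^2*sin(θ)^2))(sin(θ)^2) = 2/a^2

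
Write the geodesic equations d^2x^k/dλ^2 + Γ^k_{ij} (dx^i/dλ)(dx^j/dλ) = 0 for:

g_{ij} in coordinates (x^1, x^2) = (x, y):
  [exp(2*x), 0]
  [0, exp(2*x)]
Geodesic equation: d^2x^k/dλ^2 + Γ^k_{ij} (dx^i/dλ)(dx^j/dλ) = 0.
Non-zero Christoffel symbols:
Γ^x_{x x} = 1
Γ^x_{y y} = -1
Γ^y_{x y} = 1
Substituting (the symmetric pair Γ^k_{ij}, Γ^k_{ji} combines into a factor 2):
d^2x/dλ^2 + (dx/dλ)^2 - (dy/dλ)^2 = 0
d^2y/dλ^2 + 2 (dx/dλ)(dy/dλ) = 0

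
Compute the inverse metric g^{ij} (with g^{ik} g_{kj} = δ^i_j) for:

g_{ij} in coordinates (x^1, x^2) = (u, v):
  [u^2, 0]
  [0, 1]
The metric is diagonal, so g^{ij} is diagonal with entries 1/g_{ii}: diag(1/(u^2), 1).
g^{ij}:
  [1/u^2, 0]
  [0, 1]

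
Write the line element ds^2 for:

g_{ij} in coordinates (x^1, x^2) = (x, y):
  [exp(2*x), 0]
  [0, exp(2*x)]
ds^2 = g_{ij} dx^i dx^j; only the non-zero components contribute.
ds^2 = exp(2*x) dx^2 + exp(2*x) dy^2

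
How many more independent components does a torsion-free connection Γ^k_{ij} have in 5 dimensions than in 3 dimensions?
Independent components in n dimensions: n × n(n+1)/2 = n^2(n+1)/2.
5D: 5 × 15 = 75
3D: 3 × 6 = 18
Difference = 75 - 18 = 57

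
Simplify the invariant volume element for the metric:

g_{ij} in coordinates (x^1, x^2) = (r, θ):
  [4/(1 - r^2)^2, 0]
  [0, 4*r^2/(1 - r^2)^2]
det(g) = 16*r^2/(1 - r^2)^4
√|det(g)| = 4*r/(r^2 - 1)^2
Volume element: dV = 4*r/(r^2 - 1)^2 dr dθ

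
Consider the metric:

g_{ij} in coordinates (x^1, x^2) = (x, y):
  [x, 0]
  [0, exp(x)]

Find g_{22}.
With x^1 = x, x^2 = y, g_{22} = g_{yy} is the row-2, column-2 entry of the matrix.
g_{22} = exp(x)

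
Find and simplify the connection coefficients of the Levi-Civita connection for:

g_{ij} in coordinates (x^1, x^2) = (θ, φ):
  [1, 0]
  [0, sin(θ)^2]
Using Γ^k_{ij} = (1/2) g^{km} (∂_i g_{mj} + ∂_j g_{mi} - ∂_m g_{ij}); the metric is diagonal, so only the m = k term contributes.
Non-zero symbols (using the symmetry Γ^k_{ij} = Γ^k_{ji}):
Γ^θ_{φ φ} = (1/2) g^{θθ} (∂_φ g_{θφ} + ∂_φ g_{θφ} - ∂_θ g_{φφ}) = (1/2)(1)((0) + (0) - (sin(2*θ))) = -sin(2*θ)/2
Γ^φ_{θ φ} = (1/2) g^{φφ} (∂_θ g_{φφ} + ∂_φ g_{φθ} - ∂_φ g_{θφ}) = (1/2)(1/sin(θ)^2)((sin(2*θ)) + (0) - (0)) = 1/tan(θ)
All other Christoffel symbols are zero.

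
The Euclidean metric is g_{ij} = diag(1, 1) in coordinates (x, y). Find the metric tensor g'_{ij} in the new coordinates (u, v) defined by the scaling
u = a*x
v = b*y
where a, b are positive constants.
Invert the transformation: x = u/a, y = v/b
g'_{ij} = (∂x^k/∂x'^i)(∂x^l/∂x'^j) g_{kl}; with g_{kl} = δ_{kl} this is Σ_k (∂x^k/∂x'^i)(∂x^k/∂x'^j).
Jacobian: ∂x/∂u = 1/a, ∂x/∂v = 0, ∂y/∂u = 0, ∂y/∂v = 1/b
g'_{uu} = (1/a)(1/a) + (0)(0) = 1/a^2
g'_{uv} = (1/a)(0) + (0)(1/b) = 0
g'_{vv} = (0)(0) + (1/b)(1/b) = 1/b^2
g'_{ij} = diag(1/a^2, 1/b^2)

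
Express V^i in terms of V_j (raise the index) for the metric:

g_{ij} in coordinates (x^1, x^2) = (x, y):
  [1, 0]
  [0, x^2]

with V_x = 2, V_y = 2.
Inverse metric (diagonal): g^{xx} = 1, g^{yy} = 1/x^2
V^i = g^{ij} V_j:
V^x = (1)(2) + (0)(2) = 2
V^y = (0)(2) + (1/x^2)(2) = 2/x^2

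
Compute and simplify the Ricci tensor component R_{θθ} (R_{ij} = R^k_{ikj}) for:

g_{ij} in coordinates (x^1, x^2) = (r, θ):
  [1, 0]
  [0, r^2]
Non-zero Christoffel symbols (Γ^k_{ij} = Γ^k_{ji}):
Γ^r_{θ θ} = -r
Γ^θ_{r θ} = 1/r
R^r_{θ r θ} = ∂_r Γ^r_{θ θ} - ∂_θ Γ^r_{θ r} + Γ^r_{r m} Γ^m_{θ θ} - Γ^r_{θ m} Γ^m_{θ r}
  = (-1) - (0) + (0) - (-1) = 0
R^θ_{θ θ θ} = 0 (a repeated index in an antisymmetric pair)
R_{θθ} = R^r_{θ r θ} + R^θ_{θ θ θ} = (0) + (0) = 0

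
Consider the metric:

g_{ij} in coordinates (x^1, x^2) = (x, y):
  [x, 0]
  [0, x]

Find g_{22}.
With x^1 = x, x^2 = y, g_{22} = g_{yy} is the row-2, column-2 entry of the matrix.
g_{22} = x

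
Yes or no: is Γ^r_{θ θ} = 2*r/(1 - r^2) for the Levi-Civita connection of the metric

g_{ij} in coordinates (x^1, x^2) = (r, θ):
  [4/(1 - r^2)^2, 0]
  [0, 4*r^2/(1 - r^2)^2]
Γ^r_{θ θ} = (1/2) g^{rr} (∂_θ g_{rθ} + ∂_θ g_{rθ} - ∂_r g_{θθ}) = (1/2)((1 - r^2)^2/4)((0) + (0) - (-8*(r^3 + r)/(r^2 - 1)^3)) = (r^3 + r)/(r^2 - 1)
This differs from the proposed value 2*r/(1 - r^2).
No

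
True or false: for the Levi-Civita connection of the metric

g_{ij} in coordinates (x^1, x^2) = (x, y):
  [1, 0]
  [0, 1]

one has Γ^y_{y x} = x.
Γ^y_{y x} = (1/2) g^{yy} (∂_y g_{yx} + ∂_x g_{yy} - ∂_y g_{yx}) = (1/2)(1)((0) + (0) - (0)) = 0
This differs from the proposed value x.
False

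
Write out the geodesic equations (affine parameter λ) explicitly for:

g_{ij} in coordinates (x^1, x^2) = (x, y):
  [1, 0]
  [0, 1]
Geodesic equation: d^2x^k/dλ^2 + Γ^k_{ij} (dx^i/dλ)(dx^j/dλ) = 0.
All Christoffel symbols vanish, so the geodesics are straight lines:
d^2x/dλ^2 = 0
d^2y/dλ^2 = 0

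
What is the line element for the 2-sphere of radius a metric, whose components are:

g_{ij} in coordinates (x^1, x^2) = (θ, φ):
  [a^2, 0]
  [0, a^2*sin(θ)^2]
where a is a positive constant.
ds^2 = g_{ij} dx^i dx^j; only the non-zero components contribute.
ds^2 = a^2 dθ^2 + a^2*sin(θ)^2 dφ^2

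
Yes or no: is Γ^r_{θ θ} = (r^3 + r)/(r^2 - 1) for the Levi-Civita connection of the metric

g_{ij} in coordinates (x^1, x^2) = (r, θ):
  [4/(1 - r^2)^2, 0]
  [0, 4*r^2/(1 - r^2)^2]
Γ^r_{θ θ} = (1/2) g^{rr} (∂_θ g_{rθ} + ∂_θ g_{rθ} - ∂_r g_{θθ}) = (1/2)((1 - r^2)^2/4)((0) + (0) - (-8*(r^3 + r)/(r^2 - 1)^3)) = (r^3 + r)/(r^2 - 1)
This equals the proposed value (r^3 + r)/(r^2 - 1).
Yes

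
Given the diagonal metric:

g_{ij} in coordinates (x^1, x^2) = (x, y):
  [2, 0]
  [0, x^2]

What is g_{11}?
With x^1 = x, x^2 = y, g_{11} = g_{xx} is the row-1, column-1 entry of the matrix.
g_{11} = 2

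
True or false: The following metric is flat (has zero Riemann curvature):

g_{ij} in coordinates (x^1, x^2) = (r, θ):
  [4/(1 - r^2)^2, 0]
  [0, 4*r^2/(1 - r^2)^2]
Non-zero Christoffel symbols:
Γ^r_{r r} = 2*r/(1 - r^2)
Γ^r_{θ θ} = (r^3 + r)/(r^2 - 1)
Γ^θ_{r θ} = (-r^2 - 1)/(r^3 - r)
Ricci tensor: R_{rr} = -4/(r^2 - 1)^2, R_{rθ} = 0, R_{θθ} = -4*r^2/(r^2 - 1)^2
The Ricci tensor is non-zero, so the Riemann tensor is non-zero: not flat.
False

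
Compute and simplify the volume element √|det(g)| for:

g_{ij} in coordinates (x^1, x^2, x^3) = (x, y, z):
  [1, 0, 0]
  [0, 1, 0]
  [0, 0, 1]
det(g) = 1
√|det(g)| = 1
Volume element: dV = 1 dx dy dz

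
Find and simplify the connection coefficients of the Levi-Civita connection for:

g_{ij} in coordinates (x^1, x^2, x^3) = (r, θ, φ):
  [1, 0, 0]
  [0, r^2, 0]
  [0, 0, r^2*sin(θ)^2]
Using Γ^k_{ij} = (1/2) g^{km} (∂_i g_{mj} + ∂_j g_{mi} - ∂_m g_{ij}); the metric is diagonal, so only the m = k term contributes.
Non-zero symbols (using the symmetry Γ^k_{ij} = Γ^k_{ji}):
Γ^r_{θ θ} = (1/2) g^{rr} (∂_θ g_{rθ} + ∂_θ g_{rθ} - ∂_r g_{θθ}) = (1/2)(1)((0) + (0) - (2*r)) = -r
Γ^r_{φ φ} = (1/2) g^{rr} (∂_φ g_{rφ} + ∂_φ g_{rφ} - ∂_r g_{φφ}) = (1/2)(1)((0) + (0) - (2*r*sin(θ)^2)) = -r*sin(θ)^2
Γ^θ_{r θ} = (1/2) g^{θθ} (∂_r g_{θθ} + ∂_θ g_{θr} - ∂_θ g_{rθ}) = (1/2)(1/r^2)((2*r) + (0) - (0)) = 1/r
Γ^θ_{φ φ} = (1/2) g^{θθ} (∂_φ g_{θφ} + ∂_φ g_{θφ} - ∂_θ g_{φφ}) = (1/2)(1/r^2)((0) + (0) - (r^2*sin(2*θ))) = -sin(2*θ)/2
Γ^φ_{r φ} = (1/2) g^{φφ} (∂_r g_{φφ} + ∂_φ g_{φr} - ∂_φ g_{rφ}) = (1/2)(1/(r^2*sin(θ)^2))((2*r*sin(θ)^2) + (0) - (0)) = 1/r
Γ^φ_{θ φ} = (1/2) g^{φφ} (∂_θ g_{φφ} + ∂_φ g_{φθ} - ∂_φ g_{θφ}) = (1/2)(1/(r^2*sin(θ)^2))((r^2*sin(2*θ)) + (0) - (0)) = 1/tan(θ)
All other Christoffel symbols are zero.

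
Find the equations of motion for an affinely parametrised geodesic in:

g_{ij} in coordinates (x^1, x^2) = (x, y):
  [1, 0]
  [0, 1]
Geodesic equation: d^2x^k/dλ^2 + Γ^k_{ij} (dx^i/dλ)(dx^j/dλ) = 0.
All Christoffel symbols vanish, so the geodesics are straight lines:
d^2x/dλ^2 = 0
d^2y/dλ^2 = 0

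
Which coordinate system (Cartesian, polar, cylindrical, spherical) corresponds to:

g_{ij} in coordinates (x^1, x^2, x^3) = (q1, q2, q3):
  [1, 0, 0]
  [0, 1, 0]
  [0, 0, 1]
All components are constant and the metric is the identity, i.e. orthonormal rectilinear coordinates.
Cartesian (3D) coordinates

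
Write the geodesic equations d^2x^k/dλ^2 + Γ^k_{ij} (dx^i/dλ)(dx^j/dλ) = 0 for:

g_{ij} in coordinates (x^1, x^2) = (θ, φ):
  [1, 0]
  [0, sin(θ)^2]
Geodesic equation: d^2x^k/dλ^2 + Γ^k_{ij} (dx^i/dλ)(dx^j/dλ) = 0.
Non-zero Christoffel symbols:
Γ^θ_{φ φ} = -sin(2*θ)/2
Γ^φ_{θ φ} = 1/tan(θ)
Substituting (the symmetric pair Γ^k_{ij}, Γ^k_{ji} combines into a factor 2):
d^2θ/dλ^2 - (sin(2*θ)/2) (dφ/dλ)^2 = 0
d^2φ/dλ^2 + (2/tan(θ)) (dθ/dλ)(dφ/dλ) = 0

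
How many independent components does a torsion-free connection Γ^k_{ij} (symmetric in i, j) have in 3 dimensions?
Γ^k_{ij} has n choices for the upper index and n(n+1)/2 independent symmetric lower index pairs.
Total = 3 × 3×4/2 = 3 × 6 = 18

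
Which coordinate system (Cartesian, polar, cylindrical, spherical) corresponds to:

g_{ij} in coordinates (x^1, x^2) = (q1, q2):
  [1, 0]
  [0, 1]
All components are constant and the metric is the identity, i.e. orthonormal rectilinear coordinates.
Cartesian (2D) coordinates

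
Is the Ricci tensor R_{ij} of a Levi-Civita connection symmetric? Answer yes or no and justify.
R_{ij} = R^k_{ikj}; the pair symmetry R_{kilj} = R_{ljki} gives R_{ij} = R_{ji}.
Yes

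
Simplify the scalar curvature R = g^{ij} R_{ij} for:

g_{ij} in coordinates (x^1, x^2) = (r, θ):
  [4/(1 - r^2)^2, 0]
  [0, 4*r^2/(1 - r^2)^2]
Non-zero Christoffel symbols (Γ^k_{ij} = Γ^k_{ji}):
Γ^r_{r r} = 2*r/(1 - r^2)
Γ^r_{θ θ} = (r^3 + r)/(r^2 - 1)
Γ^θ_{r θ} = (-r^2 - 1)/(r^3 - r)
Ricci tensor (R_{ij} = R^k_{ikj}): R_{rr} = -4/(r^2 - 1)^2, R_{rθ} = 0, R_{θθ} = -4*r^2/(r^2 - 1)^2
Inverse metric: g^{rr} = (1 - r^2)^2/4, g^{θθ} = (1 - r^2)^2/(4*r^2)
R = g^{ij} R_{ij} = ((1 - r^2)^2/4)(-4/(r^2 - 1)^2) + ((1 - r^2)^2/(4*r^2))(-4*r^2/(r^2 - 1)^2) = -2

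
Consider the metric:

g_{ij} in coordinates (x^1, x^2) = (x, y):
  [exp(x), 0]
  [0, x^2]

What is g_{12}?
With x^1 = x, x^2 = y, g_{12} = g_{xy} is the row-1, column-2 entry of the matrix.
g_{12} = 0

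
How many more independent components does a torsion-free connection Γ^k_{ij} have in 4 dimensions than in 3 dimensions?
Independent components in n dimensions: n × n(n+1)/2 = n^2(n+1)/2.
4D: 4 × 10 = 40
3D: 3 × 6 = 18
Difference = 40 - 18 = 22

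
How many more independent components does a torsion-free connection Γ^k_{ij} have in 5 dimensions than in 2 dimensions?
Independent components in n dimensions: n × n(n+1)/2 = n^2(n+1)/2.
5D: 5 × 15 = 75
2D: 2 × 3 = 6
Difference = 75 - 6 = 69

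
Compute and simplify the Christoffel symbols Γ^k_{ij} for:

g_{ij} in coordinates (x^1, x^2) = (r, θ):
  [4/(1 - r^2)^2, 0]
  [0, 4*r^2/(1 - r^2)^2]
Using Γ^k_{ij} = (1/2) g^{km} (∂_i g_{mj} + ∂_j g_{mi} - ∂_m g_{ij}); the metric is diagonal, so only the m = k term contributes.
Non-zero symbols (using the symmetry Γ^k_{ij} = Γ^k_{ji}):
Γ^r_{r r} = (1/2) g^{rr} (∂_r g_{rr} + ∂_r g_{rr} - ∂_r g_{rr}) = (1/2)((1 - r^2)^2/4)((16*r/(1 - r^2)^3) + (16*r/(1 - r^2)^3) - (16*r/(1 - r^2)^3)) = 2*r/(1 - r^2)
Γ^r_{θ θ} = (1/2) g^{rr} (∂_θ g_{rθ} + ∂_θ g_{rθ} - ∂_r g_{θθ}) = (1/2)((1 - r^2)^2/4)((0) + (0) - (-8*(r^3 + r)/(r^2 - 1)^3)) = (r^3 + r)/(r^2 - 1)
Γ^θ_{r θ} = (1/2) g^{θθ} (∂_r g_{θθ} + ∂_θ g_{θr} - ∂_θ g_{rθ}) = (1/2)((1 - r^2)^2/(4*r^2))((-8*(r^3 + r)/(r^2 - 1)^3) + (0) - (0)) = (-r^2 - 1)/(r^3 - r)
All other Christoffel symbols are zero.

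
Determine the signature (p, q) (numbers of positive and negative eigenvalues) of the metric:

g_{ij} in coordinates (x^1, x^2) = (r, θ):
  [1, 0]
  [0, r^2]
The metric is diagonal, so its eigenvalues are the diagonal entries: 1, r^2 (at a generic point, where coordinate-dependent entries are positive).
2 positive, 0 negative.
(2, 0) - Riemannian (positive definite)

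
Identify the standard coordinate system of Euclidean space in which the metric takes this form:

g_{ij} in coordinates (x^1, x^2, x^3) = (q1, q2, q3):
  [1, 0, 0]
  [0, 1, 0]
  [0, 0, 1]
All components are constant and the metric is the identity, i.e. orthonormal rectilinear coordinates.
Cartesian (3D) coordinates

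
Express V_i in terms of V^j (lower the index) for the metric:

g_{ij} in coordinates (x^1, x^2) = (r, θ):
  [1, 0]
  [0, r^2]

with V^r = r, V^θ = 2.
V_i = g_{ij} V^j:
V_r = (1)(r) + (0)(2) = r
V_θ = (0)(r) + (r^2)(2) = 2*r^2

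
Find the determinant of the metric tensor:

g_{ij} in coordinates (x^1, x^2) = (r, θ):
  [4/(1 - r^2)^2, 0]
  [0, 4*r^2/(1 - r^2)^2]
For a 2×2 metric: det(g) = g_{11}·g_{22} - g_{12}·g_{21}
= (4/(1 - r^2)^2)·(4*r^2/(1 - r^2)^2) - (0)·(0)
= 16*r^2/(1 - r^2)^4 - 0
det(g) = 16*r^2/(1 - r^2)^4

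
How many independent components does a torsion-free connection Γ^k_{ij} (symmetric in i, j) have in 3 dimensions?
Γ^k_{ij} has n choices for the upper index and n(n+1)/2 independent symmetric lower index pairs.
Total = 3 × 3×4/2 = 3 × 6 = 18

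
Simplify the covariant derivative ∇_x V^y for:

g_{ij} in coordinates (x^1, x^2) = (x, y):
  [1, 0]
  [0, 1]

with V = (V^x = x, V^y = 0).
All Christoffel symbols are zero.
∇_x V^y = ∂_x V^y + Γ^y_{x j} V^j
  = (0) + (0)(x) + (0)(0)
  = 0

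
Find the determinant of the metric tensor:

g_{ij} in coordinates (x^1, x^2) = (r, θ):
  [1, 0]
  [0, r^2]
For a 2×2 metric: det(g) = g_{11}·g_{22} - g_{12}·g_{21}
= (1)·(r^2) - (0)·(0)
= r^2 - 0
det(g) = r^2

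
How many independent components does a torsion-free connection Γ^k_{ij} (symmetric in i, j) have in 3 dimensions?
Γ^k_{ij} has n choices for the upper index and n(n+1)/2 independent symmetric lower index pairs.
Total = 3 × 3×4/2 = 3 × 6 = 18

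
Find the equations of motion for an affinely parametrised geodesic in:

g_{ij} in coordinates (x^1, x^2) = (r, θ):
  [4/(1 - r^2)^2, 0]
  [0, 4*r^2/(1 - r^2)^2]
Geodesic equation: d^2x^k/dλ^2 + Γ^k_{ij} (dx^i/dλ)(dx^j/dλ) = 0.
Non-zero Christoffel symbols:
Γ^r_{r r} = 2*r/(1 - r^2)
Γ^r_{θ θ} = (r^3 + r)/(r^2 - 1)
Γ^θ_{r θ} = (-r^2 - 1)/(r^3 - r)
Substituting (the symmetric pair Γ^k_{ij}, Γ^k_{ji} combines into a factor 2):
d^2r/dλ^2 + (2*r/(1 - r^2)) (dr/dλ)^2 + ((r^3 + r)/(r^2 - 1)) (dθ/dλ)^2 = 0
d^2θ/dλ^2 + ((-2*r^2 - 2)/(r^3 - r)) (dr/dλ)(dθ/dλ) = 0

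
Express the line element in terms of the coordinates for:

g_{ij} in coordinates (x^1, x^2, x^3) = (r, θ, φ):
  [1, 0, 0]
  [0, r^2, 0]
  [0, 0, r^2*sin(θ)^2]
ds^2 = g_{ij} dx^i dx^j; only the non-zero components contribute.
ds^2 = dr^2 + r^2 dθ^2 + r^2*sin(θ)^2 dφ^2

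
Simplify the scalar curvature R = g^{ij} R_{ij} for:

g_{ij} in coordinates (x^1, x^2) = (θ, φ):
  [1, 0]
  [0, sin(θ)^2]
Non-zero Christoffel symbols (Γ^k_{ij} = Γ^k_{ji}):
Γ^θ_{φ φ} = -sin(2*θ)/2
Γ^φ_{θ φ} = 1/tan(θ)
Ricci tensor (R_{ij} = R^k_{ikj}): R_{θθ} = 1, R_{θφ} = 0, R_{φφ} = sin(θ)^2
Inverse metric: g^{θθ} = 1, g^{φφ} = 1/sin(θ)^2
R = g^{ij} R_{ij} = (1)(1) + (1/sin(θ)^2)(sin(θ)^2) = 2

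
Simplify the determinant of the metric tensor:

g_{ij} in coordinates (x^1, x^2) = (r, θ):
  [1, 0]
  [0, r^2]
For a 2×2 metric: det(g) = g_{11}·g_{22} - g_{12}·g_{21}
= (1)·(r^2) - (0)·(0)
= r^2 - 0
det(g) = r^2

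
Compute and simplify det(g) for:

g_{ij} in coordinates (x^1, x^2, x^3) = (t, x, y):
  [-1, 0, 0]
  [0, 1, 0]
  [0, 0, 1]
Diagonal metric: det(g) = g_{11}·g_{22}·g_{33}
= (-1)·(1)·(1)
det(g) = -1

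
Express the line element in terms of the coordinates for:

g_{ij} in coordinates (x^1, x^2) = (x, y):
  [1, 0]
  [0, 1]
ds^2 = g_{ij} dx^i dx^j; only the non-zero components contribute.
ds^2 = dx^2 + dy^2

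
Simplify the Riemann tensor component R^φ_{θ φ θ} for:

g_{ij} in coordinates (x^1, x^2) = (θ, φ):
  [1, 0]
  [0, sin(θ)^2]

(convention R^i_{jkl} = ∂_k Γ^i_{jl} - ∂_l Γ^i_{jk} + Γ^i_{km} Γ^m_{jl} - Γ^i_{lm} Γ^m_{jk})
Non-zero Christoffel symbols (Γ^k_{ij} = Γ^k_{ji}):
Γ^θ_{φ φ} = -sin(2*θ)/2
Γ^φ_{θ φ} = 1/tan(θ)
R^φ_{θ φ θ} = ∂_φ Γ^φ_{θ θ} - ∂_θ Γ^φ_{θ φ} + Γ^φ_{φ m} Γ^m_{θ θ} - Γ^φ_{θ m} Γ^m_{θ φ}
  = (0) - (-1/sin(θ)^2) + (0) - (1/tan(θ)^2) = 1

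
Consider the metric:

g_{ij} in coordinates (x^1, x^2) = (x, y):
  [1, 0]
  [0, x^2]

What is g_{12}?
With x^1 = x, x^2 = y, g_{12} = g_{xy} is the row-1, column-2 entry of the matrix.
g_{12} = 0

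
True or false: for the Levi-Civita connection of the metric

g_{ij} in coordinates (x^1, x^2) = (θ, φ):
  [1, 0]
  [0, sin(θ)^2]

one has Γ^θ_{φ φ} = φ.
Γ^θ_{φ φ} = (1/2) g^{θθ} (∂_φ g_{θφ} + ∂_φ g_{θφ} - ∂_θ g_{φφ}) = (1/2)(1)((0) + (0) - (sin(2*θ))) = -sin(2*θ)/2
This differs from the proposed value φ.
False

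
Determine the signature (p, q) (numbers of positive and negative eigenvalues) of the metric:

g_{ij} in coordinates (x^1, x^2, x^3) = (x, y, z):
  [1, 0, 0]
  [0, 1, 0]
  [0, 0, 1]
The metric is diagonal, so its eigenvalues are the diagonal entries: 1, 1, 1 (at a generic point, where coordinate-dependent entries are positive).
3 positive, 0 negative.
(3, 0) - Riemannian (positive definite)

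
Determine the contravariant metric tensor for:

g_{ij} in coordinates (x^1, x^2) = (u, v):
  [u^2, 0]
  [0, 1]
The metric is diagonal, so g^{ij} is diagonal with entries 1/g_{ii}: diag(1/(u^2), 1).
g^{ij}:
  [1/u^2, 0]
  [0, 1]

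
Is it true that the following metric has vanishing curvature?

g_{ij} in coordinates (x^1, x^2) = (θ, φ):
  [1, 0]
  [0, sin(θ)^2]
Non-zero Christoffel symbols:
Γ^θ_{φ φ} = -sin(2*θ)/2
Γ^φ_{θ φ} = 1/tan(θ)
Ricci tensor: R_{θθ} = 1, R_{θφ} = 0, R_{φφ} = sin(θ)^2
The Ricci tensor is non-zero, so the Riemann tensor is non-zero: not flat.
No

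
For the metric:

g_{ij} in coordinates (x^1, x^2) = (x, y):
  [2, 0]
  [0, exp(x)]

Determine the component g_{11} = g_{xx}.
With x^1 = x, x^2 = y, g_{11} = g_{xx} is the row-1, column-1 entry of the matrix.
g_{11} = 2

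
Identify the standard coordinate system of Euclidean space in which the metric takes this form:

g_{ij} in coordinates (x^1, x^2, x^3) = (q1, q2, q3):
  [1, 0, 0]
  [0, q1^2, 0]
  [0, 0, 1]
The line element ds^2 = dq1^2 + q1^2 dq2^2 + dq3^2 is dr^2 + r^2 dθ^2 + dz^2 with q1 = r, q2 = θ, q3 = z.
cylindrical coordinates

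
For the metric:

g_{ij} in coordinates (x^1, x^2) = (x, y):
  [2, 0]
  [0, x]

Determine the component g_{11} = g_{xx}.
With x^1 = x, x^2 = y, g_{11} = g_{xx} is the row-1, column-1 entry of the matrix.
g_{11} = 2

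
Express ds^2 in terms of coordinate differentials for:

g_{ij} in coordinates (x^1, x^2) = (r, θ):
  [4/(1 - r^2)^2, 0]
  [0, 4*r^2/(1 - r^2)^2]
ds^2 = g_{ij} dx^i dx^j; only the non-zero components contribute.
ds^2 = (4/(1 - r^2)^2) dr^2 + (4*r^2/(1 - r^2)^2) dθ^2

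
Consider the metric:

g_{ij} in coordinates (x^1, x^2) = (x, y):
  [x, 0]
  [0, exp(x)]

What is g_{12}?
With x^1 = x, x^2 = y, g_{12} = g_{xy} is the row-1, column-2 entry of the matrix.
g_{12} = 0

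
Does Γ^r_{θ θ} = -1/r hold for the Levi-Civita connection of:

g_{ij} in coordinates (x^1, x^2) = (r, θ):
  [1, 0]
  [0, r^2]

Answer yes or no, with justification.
Γ^r_{θ θ} = (1/2) g^{rr} (∂_θ g_{rθ} + ∂_θ g_{rθ} - ∂_r g_{θθ}) = (1/2)(1)((0) + (0) - (2*r)) = -r
This differs from the proposed value -1/r.
No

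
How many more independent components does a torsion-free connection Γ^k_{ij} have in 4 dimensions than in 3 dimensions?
Independent components in n dimensions: n × n(n+1)/2 = n^2(n+1)/2.
4D: 4 × 10 = 40
3D: 3 × 6 = 18
Difference = 40 - 18 = 22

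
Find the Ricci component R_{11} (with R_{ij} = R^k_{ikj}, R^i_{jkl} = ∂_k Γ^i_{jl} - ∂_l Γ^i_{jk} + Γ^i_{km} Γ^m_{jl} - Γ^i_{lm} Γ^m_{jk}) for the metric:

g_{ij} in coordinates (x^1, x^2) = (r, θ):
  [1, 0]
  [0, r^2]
Non-zero Christoffel symbols (Γ^k_{ij} = Γ^k_{ji}):
Γ^r_{θ θ} = -r
Γ^θ_{r θ} = 1/r
R^r_{r r r} = 0 (a repeated index in an antisymmetric pair)
R^θ_{r θ r} = ∂_θ Γ^θ_{r r} - ∂_r Γ^θ_{r θ} + Γ^θ_{θ m} Γ^m_{r r} - Γ^θ_{r m} Γ^m_{r θ}
  = (0) - (-1/r^2) + (0) - (1/r^2) = 0
R_{rr} = R^r_{r r r} + R^θ_{r θ r} = (0) + (0) = 0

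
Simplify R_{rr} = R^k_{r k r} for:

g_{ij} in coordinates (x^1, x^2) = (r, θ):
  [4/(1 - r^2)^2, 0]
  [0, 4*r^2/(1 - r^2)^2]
Non-zero Christoffel symbols (Γ^k_{ij} = Γ^k_{ji}):
Γ^r_{r r} = 2*r/(1 - r^2)
Γ^r_{θ θ} = (r^3 + r)/(r^2 - 1)
Γ^θ_{r θ} = (-r^2 - 1)/(r^3 - r)
R^r_{r r r} = 0 (a repeated index in an antisymmetric pair)
R^θ_{r θ r} = ∂_θ Γ^θ_{r r} - ∂_r Γ^θ_{r θ} + Γ^θ_{θ m} Γ^m_{r r} - Γ^θ_{r m} Γ^m_{r θ}
  = (0) - ((r^4 + 4*r^2 - 1)/(r^3 - r)^2) + (2*(r^2 + 1)/(r^2 - 1)^2) - ((r^2 + 1)^2/(r^3 - r)^2) = -4/(r^2 - 1)^2
R_{rr} = R^r_{r r r} + R^θ_{r θ r} = (0) + (-4/(r^2 - 1)^2) = -4/(r^2 - 1)^2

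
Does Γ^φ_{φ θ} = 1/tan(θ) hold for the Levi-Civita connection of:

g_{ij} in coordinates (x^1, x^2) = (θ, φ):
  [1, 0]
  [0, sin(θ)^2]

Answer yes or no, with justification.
Γ^φ_{φ θ} = (1/2) g^{φφ} (∂_φ g_{φθ} + ∂_θ g_{φφ} - ∂_φ g_{φθ}) = (1/2)(1/sin(θ)^2)((0) + (sin(2*θ)) - (0)) = 1/tan(θ)
This equals the proposed value 1/tan(θ).
Yes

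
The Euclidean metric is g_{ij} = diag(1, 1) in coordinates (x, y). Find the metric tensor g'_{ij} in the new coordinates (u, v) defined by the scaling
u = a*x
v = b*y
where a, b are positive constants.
Invert the transformation: x = u/a, y = v/b
g'_{ij} = (∂x^k/∂x'^i)(∂x^l/∂x'^j) g_{kl}; with g_{kl} = δ_{kl} this is Σ_k (∂x^k/∂x'^i)(∂x^k/∂x'^j).
Jacobian: ∂x/∂u = 1/a, ∂x/∂v = 0, ∂y/∂u = 0, ∂y/∂v = 1/b
g'_{uu} = (1/a)(1/a) + (0)(0) = 1/a^2
g'_{uv} = (1/a)(0) + (0)(1/b) = 0
g'_{vv} = (0)(0) + (1/b)(1/b) = 1/b^2
g'_{ij} = diag(1/a^2, 1/b^2)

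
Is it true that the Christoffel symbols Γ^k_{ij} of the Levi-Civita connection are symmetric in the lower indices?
The Levi-Civita connection is torsion-free, which is exactly Γ^k_{ij} = Γ^k_{ji}.
Yes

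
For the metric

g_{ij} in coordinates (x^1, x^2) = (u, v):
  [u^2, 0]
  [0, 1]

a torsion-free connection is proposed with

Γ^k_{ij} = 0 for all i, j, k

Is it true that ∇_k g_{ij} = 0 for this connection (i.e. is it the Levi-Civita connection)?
Using ∇_k g_{ij} = ∂_k g_{ij} - Γ^m_{ki} g_{mj} - Γ^m_{kj} g_{im}:
∇_u g_{uu} = (2*u) - (0) - (0) = 2*u ≠ 0
So the connection is not metric compatible (it is not the Levi-Civita connection).
No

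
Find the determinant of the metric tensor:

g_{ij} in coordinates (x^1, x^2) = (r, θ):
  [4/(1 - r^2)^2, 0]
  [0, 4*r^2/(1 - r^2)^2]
For a 2×2 metric: det(g) = g_{11}·g_{22} - g_{12}·g_{21}
= (4/(1 - r^2)^2)·(4*r^2/(1 - r^2)^2) - (0)·(0)
= 16*r^2/(1 - r^2)^4 - 0
det(g) = 16*r^2/(1 - r^2)^4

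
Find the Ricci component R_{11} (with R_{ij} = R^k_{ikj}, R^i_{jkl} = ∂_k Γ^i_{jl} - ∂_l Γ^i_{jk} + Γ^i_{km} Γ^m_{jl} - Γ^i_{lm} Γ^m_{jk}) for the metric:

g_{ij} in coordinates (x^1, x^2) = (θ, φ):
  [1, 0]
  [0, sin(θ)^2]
Non-zero Christoffel symbols (Γ^k_{ij} = Γ^k_{ji}):
Γ^θ_{φ φ} = -sin(2*θ)/2
Γ^φ_{θ φ} = 1/tan(θ)
R^θ_{θ θ θ} = 0 (a repeated index in an antisymmetric pair)
R^φ_{θ φ θ} = ∂_φ Γ^φ_{θ θ} - ∂_θ Γ^φ_{θ φ} + Γ^φ_{φ m} Γ^m_{θ θ} - Γ^φ_{θ m} Γ^m_{θ φ}
  = (0) - (-1/sin(θ)^2) + (0) - (1/tan(θ)^2) = 1
R_{θθ} = R^θ_{θ θ θ} + R^φ_{θ φ θ} = (0) + (1) = 1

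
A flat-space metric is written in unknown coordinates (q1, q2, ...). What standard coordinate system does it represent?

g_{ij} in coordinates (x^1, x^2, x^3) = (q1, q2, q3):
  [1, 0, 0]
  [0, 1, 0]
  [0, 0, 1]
All components are constant and the metric is the identity, i.e. orthonormal rectilinear coordinates.
Cartesian (3D) coordinates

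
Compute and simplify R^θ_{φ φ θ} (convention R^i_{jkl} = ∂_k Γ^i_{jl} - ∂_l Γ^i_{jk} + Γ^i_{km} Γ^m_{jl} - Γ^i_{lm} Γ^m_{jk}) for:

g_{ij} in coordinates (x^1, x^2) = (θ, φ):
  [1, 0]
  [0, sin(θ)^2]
Non-zero Christoffel symbols (Γ^k_{ij} = Γ^k_{ji}):
Γ^θ_{φ φ} = -sin(2*θ)/2
Γ^φ_{θ φ} = 1/tan(θ)
R^θ_{φ φ θ} = ∂_φ Γ^θ_{φ θ} - ∂_θ Γ^θ_{φ φ} + Γ^θ_{φ m} Γ^m_{φ θ} - Γ^θ_{θ m} Γ^m_{φ φ}
  = (0) - (-cos(2*θ)) + (-cos(θ)^2) - (0) = -sin(θ)^2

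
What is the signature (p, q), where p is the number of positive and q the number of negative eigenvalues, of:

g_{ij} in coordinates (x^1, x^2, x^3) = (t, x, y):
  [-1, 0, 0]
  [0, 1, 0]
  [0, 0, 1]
The metric is diagonal, so its eigenvalues are the diagonal entries: -1, 1, 1 (at a generic point, where coordinate-dependent entries are positive).
2 positive, 1 negative.
(2, 1) - Lorentzian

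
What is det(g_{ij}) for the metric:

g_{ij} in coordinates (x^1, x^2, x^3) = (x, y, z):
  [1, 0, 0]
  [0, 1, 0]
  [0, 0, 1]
Diagonal metric: det(g) = g_{11}·g_{22}·g_{33}
= (1)·(1)·(1)
det(g) = 1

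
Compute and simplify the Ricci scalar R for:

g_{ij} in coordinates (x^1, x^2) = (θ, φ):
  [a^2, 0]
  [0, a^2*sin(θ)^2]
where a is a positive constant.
Non-zero Christoffel symbols (Γ^k_{ij} = Γ^k_{ji}):
Γ^θ_{φ φ} = -sin(2*θ)/2
Γ^φ_{θ φ} = 1/tan(θ)
Ricci tensor (R_{ij} = R^k_{ikj}): R_{θθ} = 1, R_{θφ} = 0, R_{φφ} = sin(θ)^2
Inverse metric: g^{θθ} = 1/a^2, g^{φφ} = 1/(a^2*sin(θ)^2)
R = g^{ij} R_{ij} = (1/a^2)(1) + (1/(a^2*sin(θ)^2))(sin(θ)^2) = 2/a^2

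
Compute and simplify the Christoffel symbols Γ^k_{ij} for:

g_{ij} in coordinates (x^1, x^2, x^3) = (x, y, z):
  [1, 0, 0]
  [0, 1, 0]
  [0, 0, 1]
Using Γ^k_{ij} = (1/2) g^{km} (∂_i g_{mj} + ∂_j g_{mi} - ∂_m g_{ij}); the metric is diagonal, so only the m = k term contributes.
Every metric component is constant, so all ∂_m g_{ij} = 0 and every Christoffel symbol vanishes.
All Christoffel symbols are zero.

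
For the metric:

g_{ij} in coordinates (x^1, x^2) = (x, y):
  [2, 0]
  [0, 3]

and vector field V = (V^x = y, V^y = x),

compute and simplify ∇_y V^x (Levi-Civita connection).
All Christoffel symbols are zero.
∇_y V^x = ∂_y V^x + Γ^x_{y j} V^j
  = (1) + (0)(y) + (0)(x)
  = 1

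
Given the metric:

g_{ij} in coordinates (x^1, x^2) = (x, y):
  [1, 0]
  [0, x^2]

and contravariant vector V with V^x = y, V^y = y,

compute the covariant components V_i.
V_i = g_{ij} V^j:
V_x = (1)(y) + (0)(y) = y
V_y = (0)(y) + (x^2)(y) = x^2*y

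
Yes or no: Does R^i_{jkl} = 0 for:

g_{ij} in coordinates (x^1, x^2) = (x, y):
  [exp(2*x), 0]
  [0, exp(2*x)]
Non-zero Christoffel symbols:
Γ^x_{x x} = 1
Γ^x_{y y} = -1
Γ^y_{x y} = 1
Ricci tensor: R_{xx} = 0, R_{xy} = 0, R_{yy} = 0
All R_{ij} vanish; in 2 dimensions the Riemann tensor is fully determined by the Ricci tensor, so R^i_{jkl} = 0: the metric is flat (curvilinear coordinates on flat space).
Yes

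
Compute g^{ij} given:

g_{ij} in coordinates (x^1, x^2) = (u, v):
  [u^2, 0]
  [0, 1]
The metric is diagonal, so g^{ij} is diagonal with entries 1/g_{ii}: diag(1/(u^2), 1).
g^{ij}:
  [1/u^2, 0]
  [0, 1]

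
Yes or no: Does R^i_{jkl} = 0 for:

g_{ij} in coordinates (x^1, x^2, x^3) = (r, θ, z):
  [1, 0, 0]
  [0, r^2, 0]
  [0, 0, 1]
Non-zero Christoffel symbols:
Γ^r_{θ θ} = -r
Γ^θ_{r θ} = 1/r
Ricci tensor: R_{rr} = 0, R_{rθ} = 0, R_{rz} = 0, R_{θθ} = 0, R_{θz} = 0, R_{zz} = 0
All R_{ij} vanish; in 3 dimensions the Riemann tensor is fully determined by the Ricci tensor, so R^i_{jkl} = 0: the metric is flat (curvilinear coordinates on flat space).
Yes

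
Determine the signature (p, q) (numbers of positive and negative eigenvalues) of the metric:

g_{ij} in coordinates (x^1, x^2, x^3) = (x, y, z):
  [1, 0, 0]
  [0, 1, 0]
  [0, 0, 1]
The metric is diagonal, so its eigenvalues are the diagonal entries: 1, 1, 1 (at a generic point, where coordinate-dependent entries are positive).
3 positive, 0 negative.
(3, 0) - Riemannian (positive definite)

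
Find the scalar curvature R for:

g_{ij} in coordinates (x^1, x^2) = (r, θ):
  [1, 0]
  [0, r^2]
Non-zero Christoffel symbols (Γ^k_{ij} = Γ^k_{ji}):
Γ^r_{θ θ} = -r
Γ^θ_{r θ} = 1/r
Ricci tensor (R_{ij} = R^k_{ikj}): R_{rr} = 0, R_{rθ} = 0, R_{θθ} = 0
Inverse metric: g^{rr} = 1, g^{θθ} = 1/r^2
R = g^{ij} R_{ij} = (1)(0) + (1/r^2)(0) = 0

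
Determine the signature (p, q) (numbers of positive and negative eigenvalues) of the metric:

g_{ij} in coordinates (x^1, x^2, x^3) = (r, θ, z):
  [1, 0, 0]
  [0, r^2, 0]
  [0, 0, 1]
The metric is diagonal, so its eigenvalues are the diagonal entries: 1, r^2, 1 (at a generic point, where coordinate-dependent entries are positive).
3 positive, 0 negative.
(3, 0) - Riemannian (positive definite)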